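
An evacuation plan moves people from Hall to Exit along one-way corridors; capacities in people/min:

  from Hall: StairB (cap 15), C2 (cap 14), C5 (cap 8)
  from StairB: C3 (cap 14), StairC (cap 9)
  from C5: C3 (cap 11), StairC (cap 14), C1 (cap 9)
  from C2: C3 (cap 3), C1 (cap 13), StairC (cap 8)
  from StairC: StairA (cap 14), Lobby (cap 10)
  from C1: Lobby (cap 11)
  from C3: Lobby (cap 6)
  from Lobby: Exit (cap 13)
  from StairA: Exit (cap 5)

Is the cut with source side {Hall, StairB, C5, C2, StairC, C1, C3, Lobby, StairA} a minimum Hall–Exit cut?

Yes — it is a minimum cut (capacity 18).

Given cut capacity: 13 + 5 = 18.
Augment Hall→StairB→StairC→Lobby→Exit: bottleneck 9, flow now 9.
Augment Hall→StairB→C3→Lobby→Exit: bottleneck 4, flow now 13.
Augment Hall→C5→StairC→StairA→Exit: bottleneck 5, flow now 18.
No augmenting path remains; maximum flow = 18.
Cut capacity 18 equals the max flow, so it is a minimum cut.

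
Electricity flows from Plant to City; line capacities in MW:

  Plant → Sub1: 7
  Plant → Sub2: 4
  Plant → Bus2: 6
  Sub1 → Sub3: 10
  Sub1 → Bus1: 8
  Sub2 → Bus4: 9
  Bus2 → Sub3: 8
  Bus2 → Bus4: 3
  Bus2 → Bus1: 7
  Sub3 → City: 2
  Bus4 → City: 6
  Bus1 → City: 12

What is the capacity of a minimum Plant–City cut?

Augment Plant→Sub1→Sub3→City: bottleneck 2, flow now 2.
Augment Plant→Sub1→Bus1→City: bottleneck 5, flow now 7.
Augment Plant→Sub2→Bus4→City: bottleneck 4, flow now 11.
Augment Plant→Bus2→Bus4→City: bottleneck 2, flow now 13.
Augment Plant→Bus2→Bus1→City: bottleneck 4, flow now 17.
No augmenting path remains; maximum flow = 17.
By max-flow min-cut, the minimum cut capacity equals the max flow.
In the residual graph, reachable from Plant: {Plant}.
Min-cut edges: Plant→Sub1 (7), Plant→Sub2 (4), Plant→Bus2 (6); capacity 7 + 4 + 6 = 17.

17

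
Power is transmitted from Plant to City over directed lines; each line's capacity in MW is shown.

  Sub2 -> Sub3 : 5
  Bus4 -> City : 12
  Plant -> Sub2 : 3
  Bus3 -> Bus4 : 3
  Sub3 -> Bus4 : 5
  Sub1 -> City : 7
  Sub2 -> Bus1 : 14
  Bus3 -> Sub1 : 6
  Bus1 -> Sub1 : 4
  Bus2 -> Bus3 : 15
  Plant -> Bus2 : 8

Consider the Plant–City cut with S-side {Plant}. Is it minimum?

Yes — it is a minimum cut (capacity 11).

Given cut capacity: 3 + 8 = 11.
Augment Plant→Sub2→Sub3→Bus4→City: bottleneck 3, flow now 3.
Augment Plant→Bus2→Bus3→Sub1→City: bottleneck 6, flow now 9.
Augment Plant→Bus2→Bus3→Bus4→City: bottleneck 2, flow now 11.
No augmenting path remains; maximum flow = 11.
Cut capacity 11 equals the max flow, so it is a minimum cut.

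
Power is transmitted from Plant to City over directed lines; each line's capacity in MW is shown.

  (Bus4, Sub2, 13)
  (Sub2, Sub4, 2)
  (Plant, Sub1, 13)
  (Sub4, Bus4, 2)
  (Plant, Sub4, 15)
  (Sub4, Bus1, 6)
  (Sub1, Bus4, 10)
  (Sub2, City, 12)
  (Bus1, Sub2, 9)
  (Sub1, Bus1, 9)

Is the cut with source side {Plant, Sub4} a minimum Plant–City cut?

Given cut capacity: 13 + 2 + 6 = 21.
Augment Plant→Sub4→Bus4→Sub2→City: bottleneck 2, flow now 2.
Augment Plant→Sub4→Bus1→Sub2→City: bottleneck 6, flow now 8.
Augment Plant→Sub1→Bus4→Sub2→City: bottleneck 4, flow now 12.
No augmenting path remains; maximum flow = 12.
In the residual graph, reachable from Plant: {Plant, Sub4, Sub1, Bus4, Bus1, Sub2}.
Min-cut edges: Sub2→City (12); capacity 12 = 12.
Cut capacity 21 exceeds the max flow 12, so it is not minimum.

No — its capacity is 21, but the minimum cut has capacity 12.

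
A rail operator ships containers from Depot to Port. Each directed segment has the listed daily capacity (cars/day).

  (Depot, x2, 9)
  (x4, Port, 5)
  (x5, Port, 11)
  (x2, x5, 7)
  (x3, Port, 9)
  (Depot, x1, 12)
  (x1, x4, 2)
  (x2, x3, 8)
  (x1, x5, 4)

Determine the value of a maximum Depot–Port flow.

15

Augment Depot→x1→x4→Port: bottleneck 2, flow now 2.
Augment Depot→x1→x5→Port: bottleneck 4, flow now 6.
Augment Depot→x2→x3→Port: bottleneck 8, flow now 14.
Augment Depot→x2→x5→Port: bottleneck 1, flow now 15.
No augmenting path remains; maximum flow = 15.
In the residual graph, reachable from Depot: {Depot, x1}.
Min-cut edges: Depot→x2 (9), x1→x4 (2), x1→x5 (4); capacity 9 + 2 + 4 = 15.
This cut is saturated, so no flow can exceed 15.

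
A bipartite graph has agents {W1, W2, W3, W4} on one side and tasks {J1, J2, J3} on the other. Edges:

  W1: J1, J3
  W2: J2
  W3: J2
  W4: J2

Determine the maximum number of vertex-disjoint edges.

Unit-capacity flow: source→left, listed edges, right→sink; max matching = max flow.
Augmenting path W1→J1 (+1); matched 1.
Augmenting path W2→J2 (+1); matched 2.
No augmenting path remains; maximum matching = 2.
König certificate: {W1, J2} is a vertex cover of size 2 (every listed pair touches it), so no matching can be larger.

2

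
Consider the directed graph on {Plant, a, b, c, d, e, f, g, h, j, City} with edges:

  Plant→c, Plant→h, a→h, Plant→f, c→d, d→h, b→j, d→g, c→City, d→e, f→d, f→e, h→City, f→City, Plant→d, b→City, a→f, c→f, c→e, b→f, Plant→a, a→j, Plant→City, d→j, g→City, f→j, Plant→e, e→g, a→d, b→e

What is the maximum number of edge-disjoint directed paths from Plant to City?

5

Assign every edge capacity 1; by Menger, the answer equals the max flow.
Path Plant→City (+1); total 1.
Path Plant→c→City (+1); total 2.
Path Plant→f→City (+1); total 3.
Path Plant→h→City (+1); total 4.
Path Plant→d→g→City (+1); total 5.
No residual Plant→City path; max flow = 5.
Certifying cut of size 5: {Plant→City, Plant→c, f→City, g→City, h→City}.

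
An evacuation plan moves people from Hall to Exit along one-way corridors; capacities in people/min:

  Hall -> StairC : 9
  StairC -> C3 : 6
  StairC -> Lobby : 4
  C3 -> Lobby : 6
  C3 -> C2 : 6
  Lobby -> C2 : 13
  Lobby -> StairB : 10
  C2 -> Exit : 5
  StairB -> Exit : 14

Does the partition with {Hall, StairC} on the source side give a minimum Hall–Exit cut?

No — its capacity is 10, but the minimum cut has capacity 9.

Given cut capacity: 6 + 4 = 10.
Augment Hall→StairC→C3→C2→Exit: bottleneck 5, flow now 5.
Augment Hall→StairC→Lobby→StairB→Exit: bottleneck 4, flow now 9.
No augmenting path remains; maximum flow = 9.
In the residual graph, reachable from Hall: {Hall}.
Min-cut edges: Hall→StairC (9); capacity 9 = 9.
Cut capacity 10 exceeds the max flow 9, so it is not minimum.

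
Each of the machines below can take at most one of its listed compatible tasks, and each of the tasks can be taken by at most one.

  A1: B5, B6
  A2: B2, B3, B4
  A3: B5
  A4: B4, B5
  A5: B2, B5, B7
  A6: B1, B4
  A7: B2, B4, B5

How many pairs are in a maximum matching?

7

Unit-capacity flow: source→left, listed edges, right→sink; max matching = max flow.
Augmenting path A1→B5 (+1); matched 1.
Augmenting path A2→B2 (+1); matched 2.
Augmenting path A4→B4 (+1); matched 3.
Augmenting path A5→B7 (+1); matched 4.
Augmenting path A6→B1 (+1); matched 5.
Augmenting path A3→B5→A1→B6 (+1); matched 6.
Augmenting path A7→B2→A2→B3 (+1); matched 7.
No augmenting path remains; maximum matching = 7.
König certificate: {A1, A2, A3, A4, A5, A6, A7} is a vertex cover of size 7 (every listed pair touches it), so no matching can be larger.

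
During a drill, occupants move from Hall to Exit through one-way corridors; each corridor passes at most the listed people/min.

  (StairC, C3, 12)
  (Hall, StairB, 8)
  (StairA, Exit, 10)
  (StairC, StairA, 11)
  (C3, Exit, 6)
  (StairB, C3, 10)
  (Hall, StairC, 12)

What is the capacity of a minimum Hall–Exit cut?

16

Augment Hall→StairC→StairA→Exit: bottleneck 10, flow now 10.
Augment Hall→StairC→C3→Exit: bottleneck 2, flow now 12.
Augment Hall→StairB→C3→Exit: bottleneck 4, flow now 16.
No augmenting path remains; maximum flow = 16.
By max-flow min-cut, the minimum cut capacity equals the max flow.
In the residual graph, reachable from Hall: {Hall, StairC, StairB, StairA, C3}.
Min-cut edges: StairA→Exit (10), C3→Exit (6); capacity 10 + 6 = 16.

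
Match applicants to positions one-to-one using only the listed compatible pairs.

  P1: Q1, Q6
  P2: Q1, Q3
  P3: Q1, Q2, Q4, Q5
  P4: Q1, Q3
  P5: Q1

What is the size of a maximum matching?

Unit-capacity flow: source→left, listed edges, right→sink; max matching = max flow.
Augmenting path P1→Q1 (+1); matched 1.
Augmenting path P2→Q3 (+1); matched 2.
Augmenting path P3→Q2 (+1); matched 3.
Augmenting path P4→Q1→P1→Q6 (+1); matched 4.
No augmenting path remains; maximum matching = 4.
König certificate: {P1, P3, Q1, Q3} is a vertex cover of size 4 (every listed pair touches it), so no matching can be larger.

4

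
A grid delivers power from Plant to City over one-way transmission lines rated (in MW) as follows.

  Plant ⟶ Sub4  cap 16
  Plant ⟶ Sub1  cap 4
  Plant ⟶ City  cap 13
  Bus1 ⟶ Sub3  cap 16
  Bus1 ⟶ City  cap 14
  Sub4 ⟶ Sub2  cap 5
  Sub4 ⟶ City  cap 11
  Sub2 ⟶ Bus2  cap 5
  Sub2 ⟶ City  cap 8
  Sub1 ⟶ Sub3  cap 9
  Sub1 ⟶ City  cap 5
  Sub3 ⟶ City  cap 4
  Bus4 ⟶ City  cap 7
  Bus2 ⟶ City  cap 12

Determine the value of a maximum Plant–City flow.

33

Augment Plant→City: bottleneck 13, flow now 13.
Augment Plant→Sub4→City: bottleneck 11, flow now 24.
Augment Plant→Sub1→City: bottleneck 4, flow now 28.
Augment Plant→Sub4→Sub2→City: bottleneck 5, flow now 33.
No augmenting path remains; maximum flow = 33.
In the residual graph, reachable from Plant: {Plant}.
Min-cut edges: Plant→Sub4 (16), Plant→Sub1 (4), Plant→City (13); capacity 16 + 4 + 13 = 33.
This cut is saturated, so no flow can exceed 33.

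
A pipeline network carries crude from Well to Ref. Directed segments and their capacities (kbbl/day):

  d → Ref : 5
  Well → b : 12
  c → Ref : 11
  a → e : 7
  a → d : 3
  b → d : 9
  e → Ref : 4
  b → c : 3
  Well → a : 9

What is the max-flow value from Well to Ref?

Augment Well→a→d→Ref: bottleneck 3, flow now 3.
Augment Well→a→e→Ref: bottleneck 4, flow now 7.
Augment Well→b→c→Ref: bottleneck 3, flow now 10.
Augment Well→b→d→Ref: bottleneck 2, flow now 12.
No augmenting path remains; maximum flow = 12.
In the residual graph, reachable from Well: {Well, a, b, d, e}.
Min-cut edges: b→c (3), d→Ref (5), e→Ref (4); capacity 3 + 5 + 4 = 12.
This cut is saturated, so no flow can exceed 12.

12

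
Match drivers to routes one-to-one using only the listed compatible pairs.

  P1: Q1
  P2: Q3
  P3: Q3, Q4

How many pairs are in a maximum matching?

3

Unit-capacity flow: source→left, listed edges, right→sink; max matching = max flow.
Augmenting path P1→Q1 (+1); matched 1.
Augmenting path P2→Q3 (+1); matched 2.
Augmenting path P3→Q4 (+1); matched 3.
No augmenting path remains; maximum matching = 3.
König certificate: {P1, P2, P3} is a vertex cover of size 3 (every listed pair touches it), so no matching can be larger.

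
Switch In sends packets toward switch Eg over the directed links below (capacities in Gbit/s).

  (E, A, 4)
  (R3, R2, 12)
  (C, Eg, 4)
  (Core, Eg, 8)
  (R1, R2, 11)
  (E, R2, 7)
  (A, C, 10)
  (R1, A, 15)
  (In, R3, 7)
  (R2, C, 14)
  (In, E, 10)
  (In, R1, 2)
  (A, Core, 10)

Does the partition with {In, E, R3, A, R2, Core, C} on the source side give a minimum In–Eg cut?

No — its capacity is 14, but the minimum cut has capacity 10.

Given cut capacity: 2 + 8 + 4 = 14.
Augment In→E→A→Core→Eg: bottleneck 4, flow now 4.
Augment In→E→R2→C→Eg: bottleneck 4, flow now 8.
Augment In→R1→A→Core→Eg: bottleneck 2, flow now 10.
No augmenting path remains; maximum flow = 10.
In the residual graph, reachable from In: {In, E, R3, R2, C}.
Min-cut edges: In→R1 (2), E→A (4), C→Eg (4); capacity 2 + 4 + 4 = 10.
Cut capacity 14 exceeds the max flow 10, so it is not minimum.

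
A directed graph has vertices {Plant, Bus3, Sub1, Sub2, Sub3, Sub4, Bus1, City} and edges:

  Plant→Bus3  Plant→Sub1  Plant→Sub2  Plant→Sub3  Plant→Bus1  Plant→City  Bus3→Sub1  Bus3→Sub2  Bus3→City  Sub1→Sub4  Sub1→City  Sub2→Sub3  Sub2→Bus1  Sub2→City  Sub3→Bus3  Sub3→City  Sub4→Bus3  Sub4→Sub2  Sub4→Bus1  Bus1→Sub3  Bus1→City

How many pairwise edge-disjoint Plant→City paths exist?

Assign every edge capacity 1; by Menger, the answer equals the max flow.
Path Plant→City (+1); total 1.
Path Plant→Bus3→City (+1); total 2.
Path Plant→Sub1→City (+1); total 3.
Path Plant→Sub2→City (+1); total 4.
Path Plant→Sub3→City (+1); total 5.
Path Plant→Bus1→City (+1); total 6.
No residual Plant→City path; max flow = 6.
Certifying cut of size 6: {Plant→Bus1, Plant→Bus3, Plant→City, Plant→Sub1, Plant→Sub2, Plant→Sub3}.

6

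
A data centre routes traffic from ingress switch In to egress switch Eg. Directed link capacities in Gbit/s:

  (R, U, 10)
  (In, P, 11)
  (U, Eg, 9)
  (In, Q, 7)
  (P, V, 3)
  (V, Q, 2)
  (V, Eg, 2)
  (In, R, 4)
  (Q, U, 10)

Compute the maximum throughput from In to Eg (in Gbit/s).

Augment In→P→V→Eg: bottleneck 2, flow now 2.
Augment In→Q→U→Eg: bottleneck 7, flow now 9.
Augment In→R→U→Eg: bottleneck 2, flow now 11.
No augmenting path remains; maximum flow = 11.
In the residual graph, reachable from In: {In, P, Q, R, U, V}.
Min-cut edges: U→Eg (9), V→Eg (2); capacity 9 + 2 = 11.
This cut is saturated, so no flow can exceed 11.

11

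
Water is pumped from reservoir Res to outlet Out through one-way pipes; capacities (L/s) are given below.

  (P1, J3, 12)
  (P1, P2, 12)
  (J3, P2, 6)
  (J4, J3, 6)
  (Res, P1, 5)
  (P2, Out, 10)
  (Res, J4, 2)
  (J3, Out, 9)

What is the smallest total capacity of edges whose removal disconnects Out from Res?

Augment Res→P1→P2→Out: bottleneck 5, flow now 5.
Augment Res→J4→J3→Out: bottleneck 2, flow now 7.
No augmenting path remains; maximum flow = 7.
By max-flow min-cut, the minimum cut capacity equals the max flow.
In the residual graph, reachable from Res: {Res}.
Min-cut edges: Res→P1 (5), Res→J4 (2); capacity 5 + 2 = 7.

7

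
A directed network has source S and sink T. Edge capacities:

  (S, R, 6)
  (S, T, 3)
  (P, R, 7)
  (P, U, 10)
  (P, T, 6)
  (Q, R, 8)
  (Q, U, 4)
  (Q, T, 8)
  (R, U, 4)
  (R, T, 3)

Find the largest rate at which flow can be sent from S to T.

6

Augment S→T: bottleneck 3, flow now 3.
Augment S→R→T: bottleneck 3, flow now 6.
No augmenting path remains; maximum flow = 6.
In the residual graph, reachable from S: {S, R, U}.
Min-cut edges: S→T (3), R→T (3); capacity 3 + 3 = 6.
This cut is saturated, so no flow can exceed 6.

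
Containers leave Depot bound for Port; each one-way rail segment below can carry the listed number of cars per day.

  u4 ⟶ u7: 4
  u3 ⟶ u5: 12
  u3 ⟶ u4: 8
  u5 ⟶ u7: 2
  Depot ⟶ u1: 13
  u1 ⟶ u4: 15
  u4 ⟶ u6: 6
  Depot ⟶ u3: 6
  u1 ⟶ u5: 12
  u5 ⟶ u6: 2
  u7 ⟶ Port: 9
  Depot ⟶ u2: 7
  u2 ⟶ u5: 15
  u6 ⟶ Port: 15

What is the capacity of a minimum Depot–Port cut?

14

Augment Depot→u1→u4→u6→Port: bottleneck 6, flow now 6.
Augment Depot→u1→u4→u7→Port: bottleneck 4, flow now 10.
Augment Depot→u1→u5→u6→Port: bottleneck 2, flow now 12.
Augment Depot→u1→u5→u7→Port: bottleneck 1, flow now 13.
Augment Depot→u2→u5→u7→Port: bottleneck 1, flow now 14.
No augmenting path remains; maximum flow = 14.
By max-flow min-cut, the minimum cut capacity equals the max flow.
In the residual graph, reachable from Depot: {Depot, u1, u2, u3, u4, u5}.
Min-cut edges: u4→u6 (6), u4→u7 (4), u5→u6 (2), u5→u7 (2); capacity 6 + 4 + 2 + 2 = 14.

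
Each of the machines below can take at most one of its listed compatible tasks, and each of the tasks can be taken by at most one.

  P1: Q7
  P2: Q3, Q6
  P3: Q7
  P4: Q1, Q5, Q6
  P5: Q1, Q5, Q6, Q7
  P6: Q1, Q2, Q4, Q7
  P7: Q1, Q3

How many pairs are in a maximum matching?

6

Unit-capacity flow: source→left, listed edges, right→sink; max matching = max flow.
Augmenting path P1→Q7 (+1); matched 1.
Augmenting path P2→Q3 (+1); matched 2.
Augmenting path P4→Q1 (+1); matched 3.
Augmenting path P5→Q5 (+1); matched 4.
Augmenting path P6→Q2 (+1); matched 5.
Augmenting path P7→Q1→P4→Q6 (+1); matched 6.
No augmenting path remains; maximum matching = 6.
König certificate: {P2, P4, P5, P6, P7, Q7} is a vertex cover of size 6 (every listed pair touches it), so no matching can be larger.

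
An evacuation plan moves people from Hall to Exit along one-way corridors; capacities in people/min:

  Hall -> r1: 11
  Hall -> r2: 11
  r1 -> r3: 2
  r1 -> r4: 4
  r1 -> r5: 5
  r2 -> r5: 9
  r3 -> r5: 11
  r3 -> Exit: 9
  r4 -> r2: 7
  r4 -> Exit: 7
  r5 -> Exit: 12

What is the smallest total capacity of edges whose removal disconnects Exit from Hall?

Augment Hall→r1→r3→Exit: bottleneck 2, flow now 2.
Augment Hall→r1→r4→Exit: bottleneck 4, flow now 6.
Augment Hall→r1→r5→Exit: bottleneck 5, flow now 11.
Augment Hall→r2→r5→Exit: bottleneck 7, flow now 18.
No augmenting path remains; maximum flow = 18.
By max-flow min-cut, the minimum cut capacity equals the max flow.
In the residual graph, reachable from Hall: {Hall, r1, r2, r5}.
Min-cut edges: r1→r3 (2), r1→r4 (4), r5→Exit (12); capacity 2 + 4 + 12 = 18.

18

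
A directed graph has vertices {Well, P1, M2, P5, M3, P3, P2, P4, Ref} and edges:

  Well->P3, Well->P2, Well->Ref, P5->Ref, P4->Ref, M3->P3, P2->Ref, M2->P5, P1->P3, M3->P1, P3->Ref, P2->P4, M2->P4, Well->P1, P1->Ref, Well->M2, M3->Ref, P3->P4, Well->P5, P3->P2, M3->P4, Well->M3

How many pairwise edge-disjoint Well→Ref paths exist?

Assign every edge capacity 1; by Menger, the answer equals the max flow.
Path Well→Ref (+1); total 1.
Path Well→P1→Ref (+1); total 2.
Path Well→P5→Ref (+1); total 3.
Path Well→M3→Ref (+1); total 4.
Path Well→P3→Ref (+1); total 5.
Path Well→P2→Ref (+1); total 6.
Path Well→M2→P4→Ref (+1); total 7.
No residual Well→Ref path; max flow = 7.
Certifying cut of size 7: {Well→M2, Well→M3, Well→P1, Well→P2, Well→P3, Well→P5, Well→Ref}.

7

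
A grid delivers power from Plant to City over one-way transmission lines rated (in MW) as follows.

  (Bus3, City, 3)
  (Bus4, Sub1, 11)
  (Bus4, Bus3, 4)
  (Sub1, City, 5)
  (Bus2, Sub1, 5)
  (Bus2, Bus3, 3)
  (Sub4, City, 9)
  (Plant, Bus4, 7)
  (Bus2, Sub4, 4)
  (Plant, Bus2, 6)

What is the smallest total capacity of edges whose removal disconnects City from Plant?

12

Augment Plant→Bus2→Sub1→City: bottleneck 5, flow now 5.
Augment Plant→Bus2→Bus3→City: bottleneck 1, flow now 6.
Augment Plant→Bus4→Bus3→City: bottleneck 2, flow now 8.
Augment Plant→Bus4→Sub1→Bus2→Sub4→City: bottleneck 4, flow now 12. (uses reverse residual edge)
No augmenting path remains; maximum flow = 12.
By max-flow min-cut, the minimum cut capacity equals the max flow.
In the residual graph, reachable from Plant: {Plant, Bus2, Bus4, Sub1, Bus3}.
Min-cut edges: Bus2→Sub4 (4), Sub1→City (5), Bus3→City (3); capacity 4 + 5 + 3 = 12.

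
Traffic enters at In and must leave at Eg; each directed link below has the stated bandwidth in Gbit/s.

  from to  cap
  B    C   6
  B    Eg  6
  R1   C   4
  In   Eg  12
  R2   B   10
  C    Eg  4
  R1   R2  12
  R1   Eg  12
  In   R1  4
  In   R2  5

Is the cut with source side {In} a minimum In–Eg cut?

Given cut capacity: 4 + 5 + 12 = 21.
Augment In→Eg: bottleneck 12, flow now 12.
Augment In→R1→Eg: bottleneck 4, flow now 16.
Augment In→R2→B→Eg: bottleneck 5, flow now 21.
No augmenting path remains; maximum flow = 21.
Cut capacity 21 equals the max flow, so it is a minimum cut.

Yes — it is a minimum cut (capacity 21).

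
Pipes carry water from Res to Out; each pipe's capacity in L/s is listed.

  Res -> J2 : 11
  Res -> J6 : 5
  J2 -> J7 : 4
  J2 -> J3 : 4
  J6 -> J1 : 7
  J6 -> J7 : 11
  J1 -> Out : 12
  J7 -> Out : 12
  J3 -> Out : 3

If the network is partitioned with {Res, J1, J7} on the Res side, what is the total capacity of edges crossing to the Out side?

Edges leaving {Res, J1, J7}: Res→J2 (11), Res→J6 (5), J1→Out (12), J7→Out (12).
Cut capacity = 11 + 5 + 12 + 12 = 40.

40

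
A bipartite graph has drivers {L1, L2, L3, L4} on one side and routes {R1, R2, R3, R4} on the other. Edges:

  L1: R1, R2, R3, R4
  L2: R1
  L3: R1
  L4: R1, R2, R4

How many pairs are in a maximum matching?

3

Unit-capacity flow: source→left, listed edges, right→sink; max matching = max flow.
Augmenting path L1→R1 (+1); matched 1.
Augmenting path L4→R2 (+1); matched 2.
Augmenting path L2→R1→L1→R3 (+1); matched 3.
No augmenting path remains; maximum matching = 3.
König certificate: {L1, L4, R1} is a vertex cover of size 3 (every listed pair touches it), so no matching can be larger.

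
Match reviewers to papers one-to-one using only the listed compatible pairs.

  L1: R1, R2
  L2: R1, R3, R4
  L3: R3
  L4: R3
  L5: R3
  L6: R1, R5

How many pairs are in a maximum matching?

Unit-capacity flow: source→left, listed edges, right→sink; max matching = max flow.
Augmenting path L1→R1 (+1); matched 1.
Augmenting path L2→R3 (+1); matched 2.
Augmenting path L6→R5 (+1); matched 3.
Augmenting path L3→R3→L2→R4 (+1); matched 4.
No augmenting path remains; maximum matching = 4.
König certificate: {L1, L2, L6, R3} is a vertex cover of size 4 (every listed pair touches it), so no matching can be larger.

4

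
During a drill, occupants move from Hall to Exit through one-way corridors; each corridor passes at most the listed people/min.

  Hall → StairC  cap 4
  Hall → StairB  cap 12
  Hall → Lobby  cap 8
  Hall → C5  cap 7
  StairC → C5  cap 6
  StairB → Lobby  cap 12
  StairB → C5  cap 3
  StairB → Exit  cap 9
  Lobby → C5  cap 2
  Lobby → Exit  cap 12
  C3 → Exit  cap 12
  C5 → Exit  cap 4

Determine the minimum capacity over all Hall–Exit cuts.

24

Augment Hall→StairB→Exit: bottleneck 9, flow now 9.
Augment Hall→Lobby→Exit: bottleneck 8, flow now 17.
Augment Hall→C5→Exit: bottleneck 4, flow now 21.
Augment Hall→StairB→Lobby→Exit: bottleneck 3, flow now 24.
No augmenting path remains; maximum flow = 24.
By max-flow min-cut, the minimum cut capacity equals the max flow.
In the residual graph, reachable from Hall: {Hall, StairC, C5}.
Min-cut edges: Hall→StairB (12), Hall→Lobby (8), C5→Exit (4); capacity 12 + 8 + 4 = 24.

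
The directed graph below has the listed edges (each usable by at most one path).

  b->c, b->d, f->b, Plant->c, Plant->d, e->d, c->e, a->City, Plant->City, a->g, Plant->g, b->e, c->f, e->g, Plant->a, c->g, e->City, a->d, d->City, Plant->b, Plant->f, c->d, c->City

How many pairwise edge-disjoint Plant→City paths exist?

Assign every edge capacity 1; by Menger, the answer equals the max flow.
Path Plant→City (+1); total 1.
Path Plant→a→City (+1); total 2.
Path Plant→c→City (+1); total 3.
Path Plant→d→City (+1); total 4.
Path Plant→b→e→City (+1); total 5.
No residual Plant→City path; max flow = 5.
Certifying cut of size 5: {Plant→City, Plant→a, c→City, d→City, e→City}.

5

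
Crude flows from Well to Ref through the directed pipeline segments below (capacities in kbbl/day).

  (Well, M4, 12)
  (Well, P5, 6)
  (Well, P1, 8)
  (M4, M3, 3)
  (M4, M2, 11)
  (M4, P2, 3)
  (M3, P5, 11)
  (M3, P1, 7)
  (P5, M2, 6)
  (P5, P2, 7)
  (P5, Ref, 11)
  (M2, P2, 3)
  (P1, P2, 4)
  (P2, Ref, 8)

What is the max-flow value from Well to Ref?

17

Augment Well→P5→Ref: bottleneck 6, flow now 6.
Augment Well→M4→P2→Ref: bottleneck 3, flow now 9.
Augment Well→P1→P2→Ref: bottleneck 4, flow now 13.
Augment Well→M4→M3→P5→Ref: bottleneck 3, flow now 16.
Augment Well→M4→M2→P2→Ref: bottleneck 1, flow now 17.
No augmenting path remains; maximum flow = 17.
In the residual graph, reachable from Well: {Well, M4, M2, P1, P2}.
Min-cut edges: Well→P5 (6), M4→M3 (3), P2→Ref (8); capacity 6 + 3 + 8 = 17.
This cut is saturated, so no flow can exceed 17.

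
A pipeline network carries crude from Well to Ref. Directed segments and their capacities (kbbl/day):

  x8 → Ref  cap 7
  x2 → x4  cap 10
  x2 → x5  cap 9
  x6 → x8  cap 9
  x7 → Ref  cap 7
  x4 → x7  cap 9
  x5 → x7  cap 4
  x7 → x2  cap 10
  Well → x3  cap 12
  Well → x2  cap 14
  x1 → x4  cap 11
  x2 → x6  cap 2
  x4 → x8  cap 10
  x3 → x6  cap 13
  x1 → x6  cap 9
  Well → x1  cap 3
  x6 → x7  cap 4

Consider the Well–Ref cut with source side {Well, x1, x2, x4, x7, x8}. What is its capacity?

46

Edges leaving {Well, x1, x2, x4, x7, x8}: Well→x3 (12), x1→x6 (9), x2→x5 (9), x2→x6 (2), x7→Ref (7), x8→Ref (7).
Cut capacity = 12 + 9 + 9 + 2 + 7 + 7 = 46.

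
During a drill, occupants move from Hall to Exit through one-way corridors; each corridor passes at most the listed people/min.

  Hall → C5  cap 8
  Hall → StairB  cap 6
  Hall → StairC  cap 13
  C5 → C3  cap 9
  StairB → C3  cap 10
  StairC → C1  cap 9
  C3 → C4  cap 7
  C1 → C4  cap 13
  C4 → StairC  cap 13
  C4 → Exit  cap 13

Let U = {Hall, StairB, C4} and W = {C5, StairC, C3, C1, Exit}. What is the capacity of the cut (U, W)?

Edges leaving {Hall, StairB, C4}: Hall→C5 (8), Hall→StairC (13), StairB→C3 (10), C4→StairC (13), C4→Exit (13).
Cut capacity = 8 + 13 + 10 + 13 + 13 = 57.

57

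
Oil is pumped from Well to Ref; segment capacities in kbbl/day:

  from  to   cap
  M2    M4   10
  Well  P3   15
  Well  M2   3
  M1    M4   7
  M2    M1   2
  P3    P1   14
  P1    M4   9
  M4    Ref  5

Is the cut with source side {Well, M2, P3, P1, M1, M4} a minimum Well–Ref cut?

Given cut capacity: 5 = 5.
Augment Well→M2→M4→Ref: bottleneck 3, flow now 3.
Augment Well→P3→P1→M4→Ref: bottleneck 2, flow now 5.
No augmenting path remains; maximum flow = 5.
Cut capacity 5 equals the max flow, so it is a minimum cut.

Yes — it is a minimum cut (capacity 5).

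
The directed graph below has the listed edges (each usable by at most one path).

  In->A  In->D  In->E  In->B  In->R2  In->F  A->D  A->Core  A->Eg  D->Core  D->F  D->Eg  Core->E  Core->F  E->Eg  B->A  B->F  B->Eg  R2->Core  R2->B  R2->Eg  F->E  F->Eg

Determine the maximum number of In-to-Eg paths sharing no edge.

6

Assign every edge capacity 1; by Menger, the answer equals the max flow.
Path In→A→Eg (+1); total 1.
Path In→D→Eg (+1); total 2.
Path In→E→Eg (+1); total 3.
Path In→B→Eg (+1); total 4.
Path In→R2→Eg (+1); total 5.
Path In→F→Eg (+1); total 6.
No residual In→Eg path; max flow = 6.
Certifying cut of size 6: {In→A, In→B, In→D, In→E, In→F, In→R2}.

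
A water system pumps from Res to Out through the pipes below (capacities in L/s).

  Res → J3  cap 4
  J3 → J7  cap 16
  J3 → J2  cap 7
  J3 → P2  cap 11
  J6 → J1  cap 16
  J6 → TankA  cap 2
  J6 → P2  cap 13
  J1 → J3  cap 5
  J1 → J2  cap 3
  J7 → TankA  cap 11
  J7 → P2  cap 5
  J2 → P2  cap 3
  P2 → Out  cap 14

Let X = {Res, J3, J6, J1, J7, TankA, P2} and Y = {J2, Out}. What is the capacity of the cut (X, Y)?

Edges leaving {Res, J3, J6, J1, J7, TankA, P2}: J3→J2 (7), J1→J2 (3), P2→Out (14).
Cut capacity = 7 + 3 + 14 = 24.

24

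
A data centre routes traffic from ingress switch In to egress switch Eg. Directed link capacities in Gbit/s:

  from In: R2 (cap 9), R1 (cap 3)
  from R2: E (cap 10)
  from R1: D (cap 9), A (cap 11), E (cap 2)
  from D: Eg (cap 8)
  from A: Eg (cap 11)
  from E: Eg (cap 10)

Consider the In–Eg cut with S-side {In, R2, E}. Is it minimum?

Given cut capacity: 3 + 10 = 13.
Augment In→R2→E→Eg: bottleneck 9, flow now 9.
Augment In→R1→D→Eg: bottleneck 3, flow now 12.
No augmenting path remains; maximum flow = 12.
In the residual graph, reachable from In: {In}.
Min-cut edges: In→R2 (9), In→R1 (3); capacity 9 + 3 = 12.
Cut capacity 13 exceeds the max flow 12, so it is not minimum.

No — its capacity is 13, but the minimum cut has capacity 12.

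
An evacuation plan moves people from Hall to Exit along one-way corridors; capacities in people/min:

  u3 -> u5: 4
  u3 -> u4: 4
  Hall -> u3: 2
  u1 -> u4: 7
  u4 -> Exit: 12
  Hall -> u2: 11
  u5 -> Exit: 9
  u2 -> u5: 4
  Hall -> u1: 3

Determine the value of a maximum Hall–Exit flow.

9

Augment Hall→u1→u4→Exit: bottleneck 3, flow now 3.
Augment Hall→u2→u5→Exit: bottleneck 4, flow now 7.
Augment Hall→u3→u4→Exit: bottleneck 2, flow now 9.
No augmenting path remains; maximum flow = 9.
In the residual graph, reachable from Hall: {Hall, u2}.
Min-cut edges: Hall→u1 (3), Hall→u3 (2), u2→u5 (4); capacity 3 + 2 + 4 = 9.
This cut is saturated, so no flow can exceed 9.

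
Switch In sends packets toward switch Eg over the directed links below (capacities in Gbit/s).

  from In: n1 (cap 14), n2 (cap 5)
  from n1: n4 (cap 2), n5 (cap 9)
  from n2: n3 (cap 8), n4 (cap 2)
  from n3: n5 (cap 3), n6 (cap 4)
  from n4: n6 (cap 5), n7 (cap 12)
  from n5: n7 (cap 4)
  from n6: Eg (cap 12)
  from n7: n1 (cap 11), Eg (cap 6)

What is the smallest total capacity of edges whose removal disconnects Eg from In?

Augment In→n1→n4→n6→Eg: bottleneck 2, flow now 2.
Augment In→n1→n5→n7→Eg: bottleneck 4, flow now 6.
Augment In→n2→n3→n6→Eg: bottleneck 4, flow now 10.
Augment In→n2→n4→n6→Eg: bottleneck 1, flow now 11.
No augmenting path remains; maximum flow = 11.
By max-flow min-cut, the minimum cut capacity equals the max flow.
In the residual graph, reachable from In: {In, n1, n5}.
Min-cut edges: In→n2 (5), n1→n4 (2), n5→n7 (4); capacity 5 + 2 + 4 = 11.

11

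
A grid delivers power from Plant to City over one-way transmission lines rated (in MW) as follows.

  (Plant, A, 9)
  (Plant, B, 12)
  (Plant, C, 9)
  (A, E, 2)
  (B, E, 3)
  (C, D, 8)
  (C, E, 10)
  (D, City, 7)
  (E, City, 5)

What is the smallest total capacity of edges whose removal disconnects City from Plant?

12

Augment Plant→A→E→City: bottleneck 2, flow now 2.
Augment Plant→B→E→City: bottleneck 3, flow now 5.
Augment Plant→C→D→City: bottleneck 7, flow now 12.
No augmenting path remains; maximum flow = 12.
By max-flow min-cut, the minimum cut capacity equals the max flow.
In the residual graph, reachable from Plant: {Plant, A, B, C, D, E}.
Min-cut edges: D→City (7), E→City (5); capacity 7 + 5 = 12.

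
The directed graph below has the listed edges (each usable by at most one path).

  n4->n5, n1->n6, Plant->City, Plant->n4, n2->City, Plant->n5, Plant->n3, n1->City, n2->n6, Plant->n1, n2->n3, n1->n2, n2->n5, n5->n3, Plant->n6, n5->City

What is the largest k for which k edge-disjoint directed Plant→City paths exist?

Assign every edge capacity 1; by Menger, the answer equals the max flow.
Path Plant→City (+1); total 1.
Path Plant→n1→City (+1); total 2.
Path Plant→n5→City (+1); total 3.
No residual Plant→City path; max flow = 3.
Certifying cut of size 3: {Plant→City, Plant→n1, n5→City}.

3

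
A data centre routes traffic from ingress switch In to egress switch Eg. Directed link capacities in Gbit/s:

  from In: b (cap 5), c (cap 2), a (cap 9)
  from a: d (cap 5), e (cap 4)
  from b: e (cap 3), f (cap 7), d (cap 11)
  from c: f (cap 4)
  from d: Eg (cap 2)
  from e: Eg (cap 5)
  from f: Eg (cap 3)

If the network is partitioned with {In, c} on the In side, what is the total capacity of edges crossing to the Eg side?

Edges leaving {In, c}: In→a (9), In→b (5), c→f (4).
Cut capacity = 9 + 5 + 4 = 18.

18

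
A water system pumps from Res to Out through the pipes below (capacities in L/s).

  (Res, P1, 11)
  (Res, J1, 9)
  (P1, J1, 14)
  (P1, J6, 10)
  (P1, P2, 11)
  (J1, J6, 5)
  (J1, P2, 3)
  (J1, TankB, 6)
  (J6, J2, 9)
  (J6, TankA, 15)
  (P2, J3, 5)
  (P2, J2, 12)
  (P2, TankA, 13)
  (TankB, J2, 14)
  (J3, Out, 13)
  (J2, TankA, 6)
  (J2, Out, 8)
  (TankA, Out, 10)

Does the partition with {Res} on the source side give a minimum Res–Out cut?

Given cut capacity: 11 + 9 = 20.
Augment Res→P1→J6→J2→Out: bottleneck 8, flow now 8.
Augment Res→P1→J6→TankA→Out: bottleneck 2, flow now 10.
Augment Res→P1→P2→J3→Out: bottleneck 1, flow now 11.
Augment Res→J1→J6→TankA→Out: bottleneck 5, flow now 16.
Augment Res→J1→P2→J3→Out: bottleneck 3, flow now 19.
Augment Res→J1→TankB→J2→TankA→Out: bottleneck 1, flow now 20.
No augmenting path remains; maximum flow = 20.
Cut capacity 20 equals the max flow, so it is a minimum cut.

Yes — it is a minimum cut (capacity 20).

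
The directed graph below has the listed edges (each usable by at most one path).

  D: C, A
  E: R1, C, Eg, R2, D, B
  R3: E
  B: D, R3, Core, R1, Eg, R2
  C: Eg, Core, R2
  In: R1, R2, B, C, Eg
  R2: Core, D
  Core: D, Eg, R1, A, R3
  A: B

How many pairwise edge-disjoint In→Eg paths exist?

Assign every edge capacity 1; by Menger, the answer equals the max flow.
Path In→Eg (+1); total 1.
Path In→C→Eg (+1); total 2.
Path In→B→Eg (+1); total 3.
Path In→R2→Core→Eg (+1); total 4.
No residual In→Eg path; max flow = 4.
Certifying cut of size 4: {In→B, In→C, In→Eg, In→R2}.

4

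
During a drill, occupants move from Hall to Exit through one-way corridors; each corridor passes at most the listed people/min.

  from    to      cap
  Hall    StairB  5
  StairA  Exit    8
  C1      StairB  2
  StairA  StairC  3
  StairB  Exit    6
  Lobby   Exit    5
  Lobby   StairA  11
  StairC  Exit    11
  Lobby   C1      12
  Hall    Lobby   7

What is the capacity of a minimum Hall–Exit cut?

Augment Hall→Lobby→Exit: bottleneck 5, flow now 5.
Augment Hall→StairB→Exit: bottleneck 5, flow now 10.
Augment Hall→Lobby→StairA→Exit: bottleneck 2, flow now 12.
No augmenting path remains; maximum flow = 12.
By max-flow min-cut, the minimum cut capacity equals the max flow.
In the residual graph, reachable from Hall: {Hall}.
Min-cut edges: Hall→Lobby (7), Hall→StairB (5); capacity 7 + 5 = 12.

12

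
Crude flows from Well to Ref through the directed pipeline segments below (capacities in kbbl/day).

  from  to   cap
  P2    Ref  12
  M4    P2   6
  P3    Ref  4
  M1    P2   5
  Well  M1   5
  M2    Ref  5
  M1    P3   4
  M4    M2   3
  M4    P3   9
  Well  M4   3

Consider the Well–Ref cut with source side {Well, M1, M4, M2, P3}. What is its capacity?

20

Edges leaving {Well, M1, M4, M2, P3}: M1→P2 (5), M4→P2 (6), M2→Ref (5), P3→Ref (4).
Cut capacity = 5 + 6 + 5 + 4 = 20.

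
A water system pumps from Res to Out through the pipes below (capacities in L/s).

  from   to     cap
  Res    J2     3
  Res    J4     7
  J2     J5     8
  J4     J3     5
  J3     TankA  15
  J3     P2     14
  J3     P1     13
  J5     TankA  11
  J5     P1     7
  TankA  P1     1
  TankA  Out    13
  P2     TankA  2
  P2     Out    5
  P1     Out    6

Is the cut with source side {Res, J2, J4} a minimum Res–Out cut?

No — its capacity is 13, but the minimum cut has capacity 8.

Given cut capacity: 8 + 5 = 13.
Augment Res→J2→J5→TankA→Out: bottleneck 3, flow now 3.
Augment Res→J4→J3→TankA→Out: bottleneck 5, flow now 8.
No augmenting path remains; maximum flow = 8.
In the residual graph, reachable from Res: {Res, J4}.
Min-cut edges: Res→J2 (3), J4→J3 (5); capacity 3 + 5 = 8.
Cut capacity 13 exceeds the max flow 8, so it is not minimum.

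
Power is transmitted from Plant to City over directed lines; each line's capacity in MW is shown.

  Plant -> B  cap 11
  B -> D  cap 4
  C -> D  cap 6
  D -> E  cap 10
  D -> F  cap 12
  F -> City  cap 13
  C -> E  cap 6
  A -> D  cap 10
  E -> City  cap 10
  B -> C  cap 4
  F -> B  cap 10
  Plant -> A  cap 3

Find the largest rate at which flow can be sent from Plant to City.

Augment Plant→A→D→E→City: bottleneck 3, flow now 3.
Augment Plant→B→C→E→City: bottleneck 4, flow now 7.
Augment Plant→B→D→E→City: bottleneck 3, flow now 10.
Augment Plant→B→D→F→City: bottleneck 1, flow now 11.
No augmenting path remains; maximum flow = 11.
In the residual graph, reachable from Plant: {Plant, B}.
Min-cut edges: Plant→A (3), B→C (4), B→D (4); capacity 3 + 4 + 4 = 11.
This cut is saturated, so no flow can exceed 11.

11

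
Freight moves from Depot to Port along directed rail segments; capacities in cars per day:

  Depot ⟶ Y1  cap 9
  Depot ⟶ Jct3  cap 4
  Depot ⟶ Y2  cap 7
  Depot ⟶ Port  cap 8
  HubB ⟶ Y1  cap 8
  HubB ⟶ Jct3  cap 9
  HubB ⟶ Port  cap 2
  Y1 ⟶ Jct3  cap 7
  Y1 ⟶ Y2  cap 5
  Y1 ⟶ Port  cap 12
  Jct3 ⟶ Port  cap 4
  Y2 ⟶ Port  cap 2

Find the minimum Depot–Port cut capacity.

23

Augment Depot→Port: bottleneck 8, flow now 8.
Augment Depot→Y1→Port: bottleneck 9, flow now 17.
Augment Depot→Jct3→Port: bottleneck 4, flow now 21.
Augment Depot→Y2→Port: bottleneck 2, flow now 23.
No augmenting path remains; maximum flow = 23.
By max-flow min-cut, the minimum cut capacity equals the max flow.
In the residual graph, reachable from Depot: {Depot, Y2}.
Min-cut edges: Depot→Y1 (9), Depot→Jct3 (4), Depot→Port (8), Y2→Port (2); capacity 9 + 4 + 8 + 2 = 23.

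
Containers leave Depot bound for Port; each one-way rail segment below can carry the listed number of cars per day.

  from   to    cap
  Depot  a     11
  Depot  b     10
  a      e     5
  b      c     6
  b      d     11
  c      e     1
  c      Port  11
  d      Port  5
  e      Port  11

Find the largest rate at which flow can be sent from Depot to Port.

Augment Depot→a→e→Port: bottleneck 5, flow now 5.
Augment Depot→b→c→Port: bottleneck 6, flow now 11.
Augment Depot→b→d→Port: bottleneck 4, flow now 15.
No augmenting path remains; maximum flow = 15.
In the residual graph, reachable from Depot: {Depot, a}.
Min-cut edges: Depot→b (10), a→e (5); capacity 10 + 5 = 15.
This cut is saturated, so no flow can exceed 15.

15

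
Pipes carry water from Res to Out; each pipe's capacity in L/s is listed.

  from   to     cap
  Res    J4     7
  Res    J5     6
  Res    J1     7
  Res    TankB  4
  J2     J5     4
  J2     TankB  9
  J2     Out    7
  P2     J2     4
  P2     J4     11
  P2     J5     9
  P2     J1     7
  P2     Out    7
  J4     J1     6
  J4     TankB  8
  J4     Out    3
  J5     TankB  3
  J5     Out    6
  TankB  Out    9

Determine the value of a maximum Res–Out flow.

17

Augment Res→J4→Out: bottleneck 3, flow now 3.
Augment Res→J5→Out: bottleneck 6, flow now 9.
Augment Res→TankB→Out: bottleneck 4, flow now 13.
Augment Res→J4→TankB→Out: bottleneck 4, flow now 17.
No augmenting path remains; maximum flow = 17.
In the residual graph, reachable from Res: {Res, J1}.
Min-cut edges: Res→J4 (7), Res→J5 (6), Res→TankB (4); capacity 7 + 6 + 4 = 17.
This cut is saturated, so no flow can exceed 17.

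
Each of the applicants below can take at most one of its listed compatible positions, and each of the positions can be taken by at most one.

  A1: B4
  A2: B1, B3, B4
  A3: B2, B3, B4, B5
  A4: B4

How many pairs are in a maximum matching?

Unit-capacity flow: source→left, listed edges, right→sink; max matching = max flow.
Augmenting path A1→B4 (+1); matched 1.
Augmenting path A2→B1 (+1); matched 2.
Augmenting path A3→B2 (+1); matched 3.
No augmenting path remains; maximum matching = 3.
König certificate: {A2, A3, B4} is a vertex cover of size 3 (every listed pair touches it), so no matching can be larger.

3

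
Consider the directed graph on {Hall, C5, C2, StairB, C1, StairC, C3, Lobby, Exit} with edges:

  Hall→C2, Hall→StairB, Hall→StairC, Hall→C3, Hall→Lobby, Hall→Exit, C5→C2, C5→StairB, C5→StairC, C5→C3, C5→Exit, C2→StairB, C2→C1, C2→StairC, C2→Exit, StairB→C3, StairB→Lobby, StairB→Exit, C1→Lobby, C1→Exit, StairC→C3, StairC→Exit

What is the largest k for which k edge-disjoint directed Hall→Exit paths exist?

4

Assign every edge capacity 1; by Menger, the answer equals the max flow.
Path Hall→Exit (+1); total 1.
Path Hall→C2→Exit (+1); total 2.
Path Hall→StairB→Exit (+1); total 3.
Path Hall→StairC→Exit (+1); total 4.
No residual Hall→Exit path; max flow = 4.
Certifying cut of size 4: {Hall→C2, Hall→Exit, Hall→StairB, Hall→StairC}.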